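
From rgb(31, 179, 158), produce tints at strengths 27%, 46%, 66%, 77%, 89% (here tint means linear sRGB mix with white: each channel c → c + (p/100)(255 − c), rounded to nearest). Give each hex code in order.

27%: (31 + 60.48 = 91.48→91, 179 + 20.52 = 199.52→200, 158 + 26.19 = 184.19→184) → #5BC8B8
46%: (31 + 103.04 = 134.04→134, 179 + 34.96 = 213.96→214, 158 + 44.62 = 202.62→203) → #86D6CB
66%: (31 + 147.84 = 178.84→179, 179 + 50.16 = 229.16→229, 158 + 64.02 = 222.02→222) → #B3E5DE
77%: (31 + 172.48 = 203.48→203, 179 + 58.52 = 237.52→238, 158 + 74.69 = 232.69→233) → #CBEEE9
89%: (31 + 199.36 = 230.36→230, 179 + 67.64 = 246.64→247, 158 + 86.33 = 244.33→244) → #E6F7F4

#5BC8B8, #86D6CB, #B3E5DE, #CBEEE9, #E6F7F4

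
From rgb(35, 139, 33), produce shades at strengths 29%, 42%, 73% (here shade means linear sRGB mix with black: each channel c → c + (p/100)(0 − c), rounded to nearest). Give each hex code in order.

#196317, #145113, #092609

29%: (35 − 10.15 = 24.85→25, 139 − 40.31 = 98.69→99, 33 − 9.57 = 23.43→23) → #196317
42%: (35 − 14.7 = 20.3→20, 139 − 58.38 = 80.62→81, 33 − 13.86 = 19.14→19) → #145113
73%: (35 − 25.55 = 9.45→9, 139 − 101.47 = 37.53→38, 33 − 24.09 = 8.91→9) → #092609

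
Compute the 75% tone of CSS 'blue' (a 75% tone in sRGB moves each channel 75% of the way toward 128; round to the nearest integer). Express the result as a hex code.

CSS blue is rgb(0, 0, 255).
Lerp each channel 75% toward 128:
  R: 0 + 0.75×(128−0) = 0 + 96 = 96 → 96
  G: 0 + 0.75×(128−0) = 0 + 96 = 96 → 96
  B: 255 − 95.25 = 159.75 → 160
rgb(96, 96, 160) = #6060a0.

#6060a0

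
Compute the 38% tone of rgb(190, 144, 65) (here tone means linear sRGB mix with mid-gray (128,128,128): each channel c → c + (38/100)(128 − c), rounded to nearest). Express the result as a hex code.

#a68a59

A 38% tone moves each channel 38% toward 128:
  R: 190 + 0.38×(128−190) = 190 − 23.56 = 166.44 → 166
  G: 144 − 6.08 = 137.92 → 138
  B: 65 + 0.38×(128−65) = 65 + 23.94 = 88.94 → 89
rgb(166, 138, 89) = #a68a59.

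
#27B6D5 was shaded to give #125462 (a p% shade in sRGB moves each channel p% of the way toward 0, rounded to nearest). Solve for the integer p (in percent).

#27B6D5 is rgb(39, 182, 213); #125462 is rgb(18, 84, 98).
On the B channel (widest range): 98 ≈ 213 + (p/100)(0 − 213), so p ≈ 100×(98 − 213)/(0 − 213) = -11500/-213 = 53.99.
p = 54 reproduces all three channels after rounding.

54%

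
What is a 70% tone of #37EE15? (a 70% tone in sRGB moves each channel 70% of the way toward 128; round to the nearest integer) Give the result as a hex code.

#37EE15 is rgb(55, 238, 21).
Per channel, c → c + 0.7(128 − c):
  R: 55 + 51.1 = 106.1 → 106
  G: 238 + 0.7×(128−238) = 238 − 77 = 161 → 161
  B: 21 + 0.7×(128−21) = 21 + 74.9 = 95.9 → 96
rgb(106, 161, 96) = #6AA160.

#6AA160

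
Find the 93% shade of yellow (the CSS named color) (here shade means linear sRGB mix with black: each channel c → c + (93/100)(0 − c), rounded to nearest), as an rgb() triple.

CSS yellow is rgb(255, 255, 0).
Lerp each channel 93% toward 0:
  R: 255 − 237.15 = 17.85 → 18
  G: 255 + 0.93×(0−255) = 255 − 237.15 = 17.85 → 18
  B: 0 + 0.93×(0−0) = 0 + 0 = 0 → 0

rgb(18, 18, 0)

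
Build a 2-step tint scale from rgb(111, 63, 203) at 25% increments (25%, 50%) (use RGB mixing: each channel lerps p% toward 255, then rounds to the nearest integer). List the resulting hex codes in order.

#936fd8, #b79fe5

25%: (111 + 36 = 147→147, 63 + 48 = 111→111, 203 + 13 = 216→216) → #936fd8
50%: (111 + 72 = 183→183, 63 + 96 = 159→159, 203 + 26 = 229→229) → #b79fe5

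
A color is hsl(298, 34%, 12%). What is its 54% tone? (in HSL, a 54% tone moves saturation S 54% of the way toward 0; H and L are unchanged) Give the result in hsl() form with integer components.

hsl(298, 16%, 12%)

S moves 54% from 34 toward 0: 34 − 18.36 = 15.64 → 16.
H and L are unchanged.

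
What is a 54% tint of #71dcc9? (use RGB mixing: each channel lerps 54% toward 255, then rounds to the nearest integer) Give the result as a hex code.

#beefe6

#71dcc9 is rgb(113, 220, 201).
A 54% tint moves each channel 54% toward 255:
  R: 113 + 0.54×(255−113) = 113 + 76.68 = 189.68 → 190
  G: 220 + 18.9 = 238.9 → 239
  B: 201 + 29.16 = 230.16 → 230
rgb(190, 239, 230) = #beefe6.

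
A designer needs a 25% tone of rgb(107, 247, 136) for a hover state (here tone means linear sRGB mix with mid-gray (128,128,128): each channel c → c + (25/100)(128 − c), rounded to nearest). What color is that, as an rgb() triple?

A 25% tone moves each channel 25% toward 128:
  R: 107 + 0.25×(128−107) = 107 + 5.25 = 112.25 → 112
  G: 247 + 0.25×(128−247) = 247 − 29.75 = 217.25 → 217
  B: 136 + 0.25×(128−136) = 136 − 2 = 134 → 134

rgb(112, 217, 134)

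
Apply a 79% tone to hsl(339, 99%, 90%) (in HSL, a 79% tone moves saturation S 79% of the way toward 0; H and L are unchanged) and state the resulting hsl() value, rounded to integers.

hsl(339, 21%, 90%)

S moves 79% from 99 toward 0: 99 − 78.21 = 20.79 → 21.
H and L are unchanged.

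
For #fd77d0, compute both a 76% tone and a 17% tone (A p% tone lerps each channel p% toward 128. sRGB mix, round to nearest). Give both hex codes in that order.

#9e7e93, #e879c2

#fd77d0 is rgb(253, 119, 208).
76% tone:
  R: 253 + 0.76×(128−253) = 253 − 95 = 158 → 158
  G: 119 + 0.76×(128−119) = 119 + 6.84 = 125.84 → 126
  B: 208 + 0.76×(128−208) = 208 − 60.8 = 147.2 → 147
  → #9e7e93
17% tone:
  R: 253 − 21.25 = 231.75 → 232
  G: 119 + 0.17×(128−119) = 119 + 1.53 = 120.53 → 121
  B: 208 + 0.17×(128−208) = 208 − 13.6 = 194.4 → 194
  → #e879c2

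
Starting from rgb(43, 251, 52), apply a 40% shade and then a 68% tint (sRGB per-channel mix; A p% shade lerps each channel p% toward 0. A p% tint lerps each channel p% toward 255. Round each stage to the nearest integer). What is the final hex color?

#B6DEB7

Per channel, c → c + 0.4(0 − c):
  R: 43 + 0.4×(0−43) = 43 − 17.2 = 25.8 → 26
  G: 251 − 100.4 = 150.6 → 151
  B: 52 + 0.4×(0−52) = 52 − 20.8 = 31.2 → 31
After the shade: rgb(26, 151, 31) = #1A971F.
Per channel, c → c + 0.68(255 − c):
  R: 26 + 0.68×(255−26) = 26 + 155.72 = 181.72 → 182
  G: 151 + 0.68×(255−151) = 151 + 70.72 = 221.72 → 222
  B: 31 + 0.68×(255−31) = 31 + 152.32 = 183.32 → 183
rgb(182, 222, 183) = #B6DEB7.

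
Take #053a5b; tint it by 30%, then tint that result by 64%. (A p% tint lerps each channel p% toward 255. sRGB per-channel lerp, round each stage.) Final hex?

#053a5b is rgb(5, 58, 91).
A 30% tint moves each channel 30% toward 255:
  R: 5 + 0.3×(255−5) = 5 + 75 = 80 → 80
  G: 58 + 59.1 = 117.1 → 117
  B: 91 + 49.2 = 140.2 → 140
After the tint: rgb(80, 117, 140) = #50758c.
A 64% tint moves each channel 64% toward 255:
  R: 80 + 112 = 192 → 192
  G: 117 + 0.64×(255−117) = 117 + 88.32 = 205.32 → 205
  B: 140 + 0.64×(255−140) = 140 + 73.6 = 213.6 → 214
rgb(192, 205, 214) = #c0cdd6.

#c0cdd6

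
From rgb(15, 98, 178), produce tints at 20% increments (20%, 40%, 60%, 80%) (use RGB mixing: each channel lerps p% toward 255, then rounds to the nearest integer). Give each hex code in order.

#3F81C1, #6FA1D1, #9FC0E0, #CFE0F0

20%: (15 + 48 = 63→63, 98 + 31.4 = 129.4→129, 178 + 15.4 = 193.4→193) → #3F81C1
40%: (15 + 96 = 111→111, 98 + 62.8 = 160.8→161, 178 + 30.8 = 208.8→209) → #6FA1D1
60%: (15 + 144 = 159→159, 98 + 94.2 = 192.2→192, 178 + 46.2 = 224.2→224) → #9FC0E0
80%: (15 + 192 = 207→207, 98 + 125.6 = 223.6→224, 178 + 61.6 = 239.6→240) → #CFE0F0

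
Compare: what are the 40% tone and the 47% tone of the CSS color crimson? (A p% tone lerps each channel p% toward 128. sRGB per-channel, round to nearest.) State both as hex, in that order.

#B73F57, #B1475C

CSS crimson is rgb(220, 20, 60).
40% tone:
  R: 220 + 0.4×(128−220) = 220 − 36.8 = 183.2 → 183
  G: 20 + 0.4×(128−20) = 20 + 43.2 = 63.2 → 63
  B: 60 + 0.4×(128−60) = 60 + 27.2 = 87.2 → 87
  → #B73F57
47% tone:
  R: 220 + 0.47×(128−220) = 220 − 43.24 = 176.76 → 177
  G: 20 + 0.47×(128−20) = 20 + 50.76 = 70.76 → 71
  B: 60 + 31.96 = 91.96 → 92
  → #B1475C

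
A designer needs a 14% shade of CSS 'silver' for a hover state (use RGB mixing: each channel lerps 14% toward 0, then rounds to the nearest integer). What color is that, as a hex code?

CSS silver is rgb(192, 192, 192).
A 14% shade moves each channel 14% toward 0:
  R: 192 − 26.88 = 165.12 → 165
  G: 192 − 26.88 = 165.12 → 165
  B: 192 − 26.88 = 165.12 → 165
rgb(165, 165, 165) = #A5A5A5.

#A5A5A5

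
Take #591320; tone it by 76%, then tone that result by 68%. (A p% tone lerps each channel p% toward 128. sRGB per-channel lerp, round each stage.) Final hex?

#7D7879

#591320 is rgb(89, 19, 32).
Lerp each channel 76% toward 128:
  R: 89 + 0.76×(128−89) = 89 + 29.64 = 118.64 → 119
  G: 19 + 82.84 = 101.84 → 102
  B: 32 + 72.96 = 104.96 → 105
After the tone: rgb(119, 102, 105) = #776669.
Lerp each channel 68% toward 128:
  R: 119 + 0.68×(128−119) = 119 + 6.12 = 125.12 → 125
  G: 102 + 17.68 = 119.68 → 120
  B: 105 + 15.64 = 120.64 → 121
rgb(125, 120, 121) = #7D7879.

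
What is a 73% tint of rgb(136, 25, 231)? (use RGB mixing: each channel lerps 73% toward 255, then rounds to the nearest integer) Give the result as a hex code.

Per channel, c → c + 0.73(255 − c):
  R: 136 + 0.73×(255−136) = 136 + 86.87 = 222.87 → 223
  G: 25 + 0.73×(255−25) = 25 + 167.9 = 192.9 → 193
  B: 231 + 17.52 = 248.52 → 249
rgb(223, 193, 249) = #dfc1f9.

#dfc1f9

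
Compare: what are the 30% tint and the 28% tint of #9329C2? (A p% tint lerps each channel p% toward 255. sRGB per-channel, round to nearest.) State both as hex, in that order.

#9329C2 is rgb(147, 41, 194).
30% tint:
  R: 147 + 32.4 = 179.4 → 179
  G: 41 + 64.2 = 105.2 → 105
  B: 194 + 18.3 = 212.3 → 212
  → #B369D4
28% tint:
  R: 147 + 30.24 = 177.24 → 177
  G: 41 + 59.92 = 100.92 → 101
  B: 194 + 0.28×(255−194) = 194 + 17.08 = 211.08 → 211
  → #B165D3

#B369D4, #B165D3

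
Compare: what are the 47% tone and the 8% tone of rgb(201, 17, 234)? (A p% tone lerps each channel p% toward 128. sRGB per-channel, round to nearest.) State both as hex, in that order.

47% tone:
  R: 201 − 34.31 = 166.69 → 167
  G: 17 + 0.47×(128−17) = 17 + 52.17 = 69.17 → 69
  B: 234 + 0.47×(128−234) = 234 − 49.82 = 184.18 → 184
  → #A745B8
8% tone:
  R: 201 − 5.84 = 195.16 → 195
  G: 17 + 8.88 = 25.88 → 26
  B: 234 + 0.08×(128−234) = 234 − 8.48 = 225.52 → 226
  → #C31AE2

#A745B8, #C31AE2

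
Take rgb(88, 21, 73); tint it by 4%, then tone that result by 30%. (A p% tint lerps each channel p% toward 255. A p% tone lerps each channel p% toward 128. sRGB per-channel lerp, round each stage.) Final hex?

#693b5e

Lerp each channel 4% toward 255:
  R: 88 + 6.68 = 94.68 → 95
  G: 21 + 9.36 = 30.36 → 30
  B: 73 + 7.28 = 80.28 → 80
After the tint: rgb(95, 30, 80) = #5f1e50.
Lerp each channel 30% toward 128:
  R: 95 + 9.9 = 104.9 → 105
  G: 30 + 0.3×(128−30) = 30 + 29.4 = 59.4 → 59
  B: 80 + 14.4 = 94.4 → 94
rgb(105, 59, 94) = #693b5e.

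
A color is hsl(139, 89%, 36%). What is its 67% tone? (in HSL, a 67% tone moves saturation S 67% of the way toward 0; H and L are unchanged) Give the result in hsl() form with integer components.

hsl(139, 29%, 36%)

S moves 67% from 89 toward 0: 89 − 59.63 = 29.37 → 29.
H and L are unchanged.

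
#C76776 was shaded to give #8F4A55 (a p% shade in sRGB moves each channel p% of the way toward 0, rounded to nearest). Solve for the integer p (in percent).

28%

#C76776 is rgb(199, 103, 118); #8F4A55 is rgb(143, 74, 85).
On the R channel (widest range): 143 ≈ 199 + (p/100)(0 − 199), so p ≈ 100×(143 − 199)/(0 − 199) = -5600/-199 = 28.14.
p = 28 reproduces all three channels after rounding.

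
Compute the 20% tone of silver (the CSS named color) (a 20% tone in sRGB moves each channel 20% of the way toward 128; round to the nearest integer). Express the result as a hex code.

#b3b3b3

CSS silver is rgb(192, 192, 192).
A 20% tone moves each channel 20% toward 128:
  R: 192 − 12.8 = 179.2 → 179
  G: 192 + 0.2×(128−192) = 192 − 12.8 = 179.2 → 179
  B: 192 − 12.8 = 179.2 → 179
rgb(179, 179, 179) = #b3b3b3.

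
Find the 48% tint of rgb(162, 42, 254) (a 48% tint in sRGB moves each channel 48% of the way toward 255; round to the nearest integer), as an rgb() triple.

rgb(207, 144, 254)

Per channel, c → c + 0.48(255 − c):
  R: 162 + 44.64 = 206.64 → 207
  G: 42 + 0.48×(255−42) = 42 + 102.24 = 144.24 → 144
  B: 254 + 0.48×(255−254) = 254 + 0.48 = 254.48 → 254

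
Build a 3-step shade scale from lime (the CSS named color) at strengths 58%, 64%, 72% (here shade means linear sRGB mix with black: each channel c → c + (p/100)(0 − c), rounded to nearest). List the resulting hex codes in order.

CSS lime is rgb(0, 255, 0).
58%: (0→0, 255 − 147.9 = 107.1→107, 0→0) → #006B00
64%: (0→0, 255 − 163.2 = 91.8→92, 0→0) → #005C00
72%: (0→0, 255 − 183.6 = 71.4→71, 0→0) → #004700

#006B00, #005C00, #004700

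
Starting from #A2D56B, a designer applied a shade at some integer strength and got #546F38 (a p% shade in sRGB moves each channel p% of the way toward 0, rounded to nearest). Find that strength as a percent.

48%

#A2D56B is rgb(162, 213, 107); #546F38 is rgb(84, 111, 56).
On the G channel (widest range): 111 ≈ 213 + (p/100)(0 − 213), so p ≈ 100×(111 − 213)/(0 − 213) = -10200/-213 = 47.89.
p = 48 reproduces all three channels after rounding.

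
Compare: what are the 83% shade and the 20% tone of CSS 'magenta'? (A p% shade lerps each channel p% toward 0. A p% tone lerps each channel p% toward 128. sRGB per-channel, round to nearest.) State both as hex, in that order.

#2B002B, #E61AE6

CSS magenta is rgb(255, 0, 255).
83% shade:
  R: 255 + 0.83×(0−255) = 255 − 211.65 = 43.35 → 43
  G: 0 + 0.83×(0−0) = 0 + 0 = 0 → 0
  B: 255 − 211.65 = 43.35 → 43
  → #2B002B
20% tone:
  R: 255 − 25.4 = 229.6 → 230
  G: 0 + 0.2×(128−0) = 0 + 25.6 = 25.6 → 26
  B: 255 − 25.4 = 229.6 → 230
  → #E61AE6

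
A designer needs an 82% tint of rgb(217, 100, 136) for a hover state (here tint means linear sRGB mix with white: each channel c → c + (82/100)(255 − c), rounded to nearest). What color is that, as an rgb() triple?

Lerp each channel 82% toward 255:
  R: 217 + 31.16 = 248.16 → 248
  G: 100 + 0.82×(255−100) = 100 + 127.1 = 227.1 → 227
  B: 136 + 0.82×(255−136) = 136 + 97.58 = 233.58 → 234

rgb(248, 227, 234)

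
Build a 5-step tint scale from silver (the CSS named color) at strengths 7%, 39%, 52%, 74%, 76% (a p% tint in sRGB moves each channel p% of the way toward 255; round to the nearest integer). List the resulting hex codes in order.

#C4C4C4, #D9D9D9, #E1E1E1, #EFEFEF, #F0F0F0

CSS silver is rgb(192, 192, 192).
7%: (192 + 4.41 = 196.41→196, 192 + 4.41 = 196.41→196, 192 + 4.41 = 196.41→196) → #C4C4C4
39%: (192 + 24.57 = 216.57→217, 192 + 24.57 = 216.57→217, 192 + 24.57 = 216.57→217) → #D9D9D9
52%: (192 + 32.76 = 224.76→225, 192 + 32.76 = 224.76→225, 192 + 32.76 = 224.76→225) → #E1E1E1
74%: (192 + 46.62 = 238.62→239, 192 + 46.62 = 238.62→239, 192 + 46.62 = 238.62→239) → #EFEFEF
76%: (192 + 47.88 = 239.88→240, 192 + 47.88 = 239.88→240, 192 + 47.88 = 239.88→240) → #F0F0F0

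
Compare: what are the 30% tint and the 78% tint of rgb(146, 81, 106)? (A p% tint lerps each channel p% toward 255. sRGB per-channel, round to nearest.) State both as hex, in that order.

30% tint:
  R: 146 + 32.7 = 178.7 → 179
  G: 81 + 0.3×(255−81) = 81 + 52.2 = 133.2 → 133
  B: 106 + 0.3×(255−106) = 106 + 44.7 = 150.7 → 151
  → #B38597
78% tint:
  R: 146 + 0.78×(255−146) = 146 + 85.02 = 231.02 → 231
  G: 81 + 0.78×(255−81) = 81 + 135.72 = 216.72 → 217
  B: 106 + 0.78×(255−106) = 106 + 116.22 = 222.22 → 222
  → #E7D9DE

#B38597, #E7D9DE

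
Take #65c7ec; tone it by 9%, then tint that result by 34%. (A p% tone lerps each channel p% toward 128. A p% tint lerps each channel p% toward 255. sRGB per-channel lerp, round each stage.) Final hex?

#9bd6ec

#65c7ec is rgb(101, 199, 236).
Lerp each channel 9% toward 128:
  R: 101 + 0.09×(128−101) = 101 + 2.43 = 103.43 → 103
  G: 199 + 0.09×(128−199) = 199 − 6.39 = 192.61 → 193
  B: 236 + 0.09×(128−236) = 236 − 9.72 = 226.28 → 226
After the tone: rgb(103, 193, 226) = #67c1e2.
A 34% tint moves each channel 34% toward 255:
  R: 103 + 51.68 = 154.68 → 155
  G: 193 + 0.34×(255−193) = 193 + 21.08 = 214.08 → 214
  B: 226 + 0.34×(255−226) = 226 + 9.86 = 235.86 → 236
rgb(155, 214, 236) = #9bd6ec.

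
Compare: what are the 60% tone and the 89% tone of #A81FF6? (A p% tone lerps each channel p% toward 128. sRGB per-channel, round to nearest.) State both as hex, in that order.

#9059AF, #84758D

#A81FF6 is rgb(168, 31, 246).
60% tone:
  R: 168 + 0.6×(128−168) = 168 − 24 = 144 → 144
  G: 31 + 0.6×(128−31) = 31 + 58.2 = 89.2 → 89
  B: 246 + 0.6×(128−246) = 246 − 70.8 = 175.2 → 175
  → #9059AF
89% tone:
  R: 168 + 0.89×(128−168) = 168 − 35.6 = 132.4 → 132
  G: 31 + 86.33 = 117.33 → 117
  B: 246 + 0.89×(128−246) = 246 − 105.02 = 140.98 → 141
  → #84758D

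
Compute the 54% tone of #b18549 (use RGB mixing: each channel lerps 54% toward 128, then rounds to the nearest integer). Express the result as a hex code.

#978267

#b18549 is rgb(177, 133, 73).
A 54% tone moves each channel 54% toward 128:
  R: 177 − 26.46 = 150.54 → 151
  G: 133 − 2.7 = 130.3 → 130
  B: 73 + 0.54×(128−73) = 73 + 29.7 = 102.7 → 103
rgb(151, 130, 103) = #978267.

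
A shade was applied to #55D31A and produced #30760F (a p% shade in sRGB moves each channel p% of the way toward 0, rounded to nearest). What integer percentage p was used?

#55D31A is rgb(85, 211, 26); #30760F is rgb(48, 118, 15).
On the G channel (widest range): 118 ≈ 211 + (p/100)(0 − 211), so p ≈ 100×(118 − 211)/(0 − 211) = -9300/-211 = 44.08.
p = 44 reproduces all three channels after rounding.

44%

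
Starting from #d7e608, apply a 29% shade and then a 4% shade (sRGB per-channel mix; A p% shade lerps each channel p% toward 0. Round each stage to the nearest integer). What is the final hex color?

#d7e608 is rgb(215, 230, 8).
Lerp each channel 29% toward 0:
  R: 215 − 62.35 = 152.65 → 153
  G: 230 − 66.7 = 163.3 → 163
  B: 8 + 0.29×(0−8) = 8 − 2.32 = 5.68 → 6
After the shade: rgb(153, 163, 6) = #99a306.
Lerp each channel 4% toward 0:
  R: 153 − 6.12 = 146.88 → 147
  G: 163 − 6.52 = 156.48 → 156
  B: 6 + 0.04×(0−6) = 6 − 0.24 = 5.76 → 6
rgb(147, 156, 6) = #939c06.

#939c06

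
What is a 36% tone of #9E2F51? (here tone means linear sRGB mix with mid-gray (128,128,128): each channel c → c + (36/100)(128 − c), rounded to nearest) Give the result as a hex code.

#934C62

#9E2F51 is rgb(158, 47, 81).
Lerp each channel 36% toward 128:
  R: 158 + 0.36×(128−158) = 158 − 10.8 = 147.2 → 147
  G: 47 + 29.16 = 76.16 → 76
  B: 81 + 16.92 = 97.92 → 98
rgb(147, 76, 98) = #934C62.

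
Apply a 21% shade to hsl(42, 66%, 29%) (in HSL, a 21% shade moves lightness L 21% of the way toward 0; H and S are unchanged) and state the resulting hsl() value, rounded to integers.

L moves 21% from 29 toward 0: 29 − 6.09 = 22.91 → 23.
H and S are unchanged.

hsl(42, 66%, 23%)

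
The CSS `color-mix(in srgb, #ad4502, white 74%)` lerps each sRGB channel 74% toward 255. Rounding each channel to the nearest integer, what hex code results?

#ad4502 is rgb(173, 69, 2).
Per channel, c → c + 0.74(255 − c):
  R: 173 + 60.68 = 233.68 → 234
  G: 69 + 0.74×(255−69) = 69 + 137.64 = 206.64 → 207
  B: 2 + 0.74×(255−2) = 2 + 187.22 = 189.22 → 189
rgb(234, 207, 189) = #eacfbd.

#eacfbd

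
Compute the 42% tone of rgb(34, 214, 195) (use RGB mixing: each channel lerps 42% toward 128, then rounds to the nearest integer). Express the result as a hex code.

A 42% tone moves each channel 42% toward 128:
  R: 34 + 0.42×(128−34) = 34 + 39.48 = 73.48 → 73
  G: 214 + 0.42×(128−214) = 214 − 36.12 = 177.88 → 178
  B: 195 − 28.14 = 166.86 → 167
rgb(73, 178, 167) = #49b2a7.

#49b2a7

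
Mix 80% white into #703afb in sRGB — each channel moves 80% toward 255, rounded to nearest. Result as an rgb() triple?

rgb(226, 216, 254)

#703afb is rgb(112, 58, 251).
Per channel, c → c + 0.8(255 − c):
  R: 112 + 0.8×(255−112) = 112 + 114.4 = 226.4 → 226
  G: 58 + 0.8×(255−58) = 58 + 157.6 = 215.6 → 216
  B: 251 + 0.8×(255−251) = 251 + 3.2 = 254.2 → 254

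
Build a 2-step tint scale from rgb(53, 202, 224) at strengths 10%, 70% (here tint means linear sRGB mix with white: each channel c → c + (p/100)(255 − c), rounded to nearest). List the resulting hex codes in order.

#49cfe3, #c2eff6

10%: (53 + 20.2 = 73.2→73, 202 + 5.3 = 207.3→207, 224 + 3.1 = 227.1→227) → #49cfe3
70%: (53 + 141.4 = 194.4→194, 202 + 37.1 = 239.1→239, 224 + 21.7 = 245.7→246) → #c2eff6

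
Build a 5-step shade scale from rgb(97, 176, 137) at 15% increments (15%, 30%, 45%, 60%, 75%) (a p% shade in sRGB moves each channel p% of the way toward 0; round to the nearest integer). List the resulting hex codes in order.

#529674, #447B60, #35614B, #274637, #182C22

15%: (97 − 14.55 = 82.45→82, 176 − 26.4 = 149.6→150, 137 − 20.55 = 116.45→116) → #529674
30%: (97 − 29.1 = 67.9→68, 176 − 52.8 = 123.2→123, 137 − 41.1 = 95.9→96) → #447B60
45%: (97 − 43.65 = 53.35→53, 176 − 79.2 = 96.8→97, 137 − 61.65 = 75.35→75) → #35614B
60%: (97 − 58.2 = 38.8→39, 176 − 105.6 = 70.4→70, 137 − 82.2 = 54.8→55) → #274637
75%: (97 − 72.75 = 24.25→24, 176 − 132 = 44→44, 137 − 102.75 = 34.25→34) → #182C22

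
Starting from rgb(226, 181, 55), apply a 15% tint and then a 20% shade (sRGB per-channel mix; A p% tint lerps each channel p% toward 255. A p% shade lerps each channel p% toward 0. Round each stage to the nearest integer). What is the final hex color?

Lerp each channel 15% toward 255:
  R: 226 + 4.35 = 230.35 → 230
  G: 181 + 11.1 = 192.1 → 192
  B: 55 + 30 = 85 → 85
After the tint: rgb(230, 192, 85) = #e6c055.
Lerp each channel 20% toward 0:
  R: 230 + 0.2×(0−230) = 230 − 46 = 184 → 184
  G: 192 − 38.4 = 153.6 → 154
  B: 85 − 17 = 68 → 68
rgb(184, 154, 68) = #b89a44.

#b89a44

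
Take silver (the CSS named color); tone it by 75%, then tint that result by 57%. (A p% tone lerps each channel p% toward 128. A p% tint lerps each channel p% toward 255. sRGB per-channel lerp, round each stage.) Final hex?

CSS silver is rgb(192, 192, 192).
Lerp each channel 75% toward 128:
  R: 192 − 48 = 144 → 144
  G: 192 − 48 = 144 → 144
  B: 192 + 0.75×(128−192) = 192 − 48 = 144 → 144
After the tone: rgb(144, 144, 144) = #909090.
A 57% tint moves each channel 57% toward 255:
  R: 144 + 63.27 = 207.27 → 207
  G: 144 + 63.27 = 207.27 → 207
  B: 144 + 63.27 = 207.27 → 207
rgb(207, 207, 207) = #cfcfcf.

#cfcfcf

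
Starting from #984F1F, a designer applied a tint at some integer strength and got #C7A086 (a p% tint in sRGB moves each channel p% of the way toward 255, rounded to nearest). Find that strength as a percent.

#984F1F is rgb(152, 79, 31); #C7A086 is rgb(199, 160, 134).
On the B channel (widest range): 134 ≈ 31 + (p/100)(255 − 31), so p ≈ 100×(134 − 31)/(255 − 31) = 10300/224 = 45.98.
p = 46 reproduces all three channels after rounding.

46%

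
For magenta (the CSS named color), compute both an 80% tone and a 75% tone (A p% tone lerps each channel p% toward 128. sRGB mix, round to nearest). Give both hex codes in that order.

CSS magenta is rgb(255, 0, 255).
80% tone:
  R: 255 + 0.8×(128−255) = 255 − 101.6 = 153.4 → 153
  G: 0 + 102.4 = 102.4 → 102
  B: 255 − 101.6 = 153.4 → 153
  → #996699
75% tone:
  R: 255 − 95.25 = 159.75 → 160
  G: 0 + 96 = 96 → 96
  B: 255 − 95.25 = 159.75 → 160
  → #A060A0

#996699, #A060A0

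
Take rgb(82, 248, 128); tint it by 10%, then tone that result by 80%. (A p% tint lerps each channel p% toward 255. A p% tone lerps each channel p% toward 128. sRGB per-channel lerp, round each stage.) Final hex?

#7a9883

A 10% tint moves each channel 10% toward 255:
  R: 82 + 17.3 = 99.3 → 99
  G: 248 + 0.7 = 248.7 → 249
  B: 128 + 0.1×(255−128) = 128 + 12.7 = 140.7 → 141
After the tint: rgb(99, 249, 141) = #63f98d.
Per channel, c → c + 0.8(128 − c):
  R: 99 + 0.8×(128−99) = 99 + 23.2 = 122.2 → 122
  G: 249 + 0.8×(128−249) = 249 − 96.8 = 152.2 → 152
  B: 141 − 10.4 = 130.6 → 131
rgb(122, 152, 131) = #7a9883.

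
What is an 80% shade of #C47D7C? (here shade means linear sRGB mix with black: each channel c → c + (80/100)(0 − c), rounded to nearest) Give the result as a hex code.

#271919

#C47D7C is rgb(196, 125, 124).
Per channel, c → c + 0.8(0 − c):
  R: 196 + 0.8×(0−196) = 196 − 156.8 = 39.2 → 39
  G: 125 + 0.8×(0−125) = 125 − 100 = 25 → 25
  B: 124 + 0.8×(0−124) = 124 − 99.2 = 24.8 → 25
rgb(39, 25, 25) = #271919.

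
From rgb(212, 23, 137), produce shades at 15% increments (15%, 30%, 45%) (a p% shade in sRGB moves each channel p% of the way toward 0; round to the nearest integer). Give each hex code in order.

15%: (212 − 31.8 = 180.2→180, 23 − 3.45 = 19.55→20, 137 − 20.55 = 116.45→116) → #b41474
30%: (212 − 63.6 = 148.4→148, 23 − 6.9 = 16.1→16, 137 − 41.1 = 95.9→96) → #941060
45%: (212 − 95.4 = 116.6→117, 23 − 10.35 = 12.65→13, 137 − 61.65 = 75.35→75) → #750d4b

#b41474, #941060, #750d4b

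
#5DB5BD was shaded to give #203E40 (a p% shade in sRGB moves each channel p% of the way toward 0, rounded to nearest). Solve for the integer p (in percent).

#5DB5BD is rgb(93, 181, 189); #203E40 is rgb(32, 62, 64).
On the B channel (widest range): 64 ≈ 189 + (p/100)(0 − 189), so p ≈ 100×(64 − 189)/(0 − 189) = -12500/-189 = 66.14.
p = 66 reproduces all three channels after rounding.

66%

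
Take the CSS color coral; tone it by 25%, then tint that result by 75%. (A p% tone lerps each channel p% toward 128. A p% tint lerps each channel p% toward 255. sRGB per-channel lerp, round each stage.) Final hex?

#f7dfd6

CSS coral is rgb(255, 127, 80).
Lerp each channel 25% toward 128:
  R: 255 − 31.75 = 223.25 → 223
  G: 127 + 0.25 = 127.25 → 127
  B: 80 + 12 = 92 → 92
After the tone: rgb(223, 127, 92) = #df7f5c.
Lerp each channel 75% toward 255:
  R: 223 + 0.75×(255−223) = 223 + 24 = 247 → 247
  G: 127 + 96 = 223 → 223
  B: 92 + 122.25 = 214.25 → 214
rgb(247, 223, 214) = #f7dfd6.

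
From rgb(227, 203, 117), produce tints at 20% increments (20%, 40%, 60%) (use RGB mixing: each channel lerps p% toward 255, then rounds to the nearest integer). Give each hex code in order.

20%: (227 + 5.6 = 232.6→233, 203 + 10.4 = 213.4→213, 117 + 27.6 = 144.6→145) → #E9D591
40%: (227 + 11.2 = 238.2→238, 203 + 20.8 = 223.8→224, 117 + 55.2 = 172.2→172) → #EEE0AC
60%: (227 + 16.8 = 243.8→244, 203 + 31.2 = 234.2→234, 117 + 82.8 = 199.8→200) → #F4EAC8

#E9D591, #EEE0AC, #F4EAC8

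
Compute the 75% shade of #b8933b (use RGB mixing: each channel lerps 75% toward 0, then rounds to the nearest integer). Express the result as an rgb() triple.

#b8933b is rgb(184, 147, 59).
A 75% shade moves each channel 75% toward 0:
  R: 184 + 0.75×(0−184) = 184 − 138 = 46 → 46
  G: 147 + 0.75×(0−147) = 147 − 110.25 = 36.75 → 37
  B: 59 − 44.25 = 14.75 → 15

rgb(46, 37, 15)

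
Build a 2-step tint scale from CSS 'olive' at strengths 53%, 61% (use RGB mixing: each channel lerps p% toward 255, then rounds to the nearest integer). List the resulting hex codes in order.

CSS olive is rgb(128, 128, 0).
53%: (128 + 67.31 = 195.31→195, 128 + 67.31 = 195.31→195, 0 + 135.15 = 135.15→135) → #c3c387
61%: (128 + 77.47 = 205.47→205, 128 + 77.47 = 205.47→205, 0 + 155.55 = 155.55→156) → #cdcd9c

#c3c387, #cdcd9c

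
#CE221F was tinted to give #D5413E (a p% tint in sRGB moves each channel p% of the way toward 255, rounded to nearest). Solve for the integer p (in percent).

#CE221F is rgb(206, 34, 31); #D5413E is rgb(213, 65, 62).
On the B channel (widest range): 62 ≈ 31 + (p/100)(255 − 31), so p ≈ 100×(62 − 31)/(255 − 31) = 3100/224 = 13.84.
p = 14 reproduces all three channels after rounding.

14%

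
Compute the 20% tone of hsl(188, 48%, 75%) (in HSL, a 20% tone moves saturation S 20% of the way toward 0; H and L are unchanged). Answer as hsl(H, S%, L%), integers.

hsl(188, 38%, 75%)

S moves 20% from 48 toward 0: 48 − 9.6 = 38.4 → 38.
H and L are unchanged.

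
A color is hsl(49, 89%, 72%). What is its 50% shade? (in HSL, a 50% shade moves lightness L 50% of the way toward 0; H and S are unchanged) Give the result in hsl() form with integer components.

hsl(49, 89%, 36%)

L moves 50% from 72 toward 0: 72 − 36 = 36 → 36.
H and S are unchanged.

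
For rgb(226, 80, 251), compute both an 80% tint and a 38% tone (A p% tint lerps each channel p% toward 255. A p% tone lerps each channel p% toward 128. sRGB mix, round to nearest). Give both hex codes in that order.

80% tint:
  R: 226 + 0.8×(255−226) = 226 + 23.2 = 249.2 → 249
  G: 80 + 0.8×(255−80) = 80 + 140 = 220 → 220
  B: 251 + 0.8×(255−251) = 251 + 3.2 = 254.2 → 254
  → #f9dcfe
38% tone:
  R: 226 + 0.38×(128−226) = 226 − 37.24 = 188.76 → 189
  G: 80 + 18.24 = 98.24 → 98
  B: 251 + 0.38×(128−251) = 251 − 46.74 = 204.26 → 204
  → #bd62cc

#f9dcfe, #bd62cc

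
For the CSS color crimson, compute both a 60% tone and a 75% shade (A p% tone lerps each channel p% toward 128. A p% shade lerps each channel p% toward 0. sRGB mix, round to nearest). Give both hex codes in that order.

CSS crimson is rgb(220, 20, 60).
60% tone:
  R: 220 + 0.6×(128−220) = 220 − 55.2 = 164.8 → 165
  G: 20 + 0.6×(128−20) = 20 + 64.8 = 84.8 → 85
  B: 60 + 0.6×(128−60) = 60 + 40.8 = 100.8 → 101
  → #A55565
75% shade:
  R: 220 + 0.75×(0−220) = 220 − 165 = 55 → 55
  G: 20 − 15 = 5 → 5
  B: 60 − 45 = 15 → 15
  → #37050F

#A55565, #37050F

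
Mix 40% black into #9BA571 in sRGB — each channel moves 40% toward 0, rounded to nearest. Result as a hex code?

#9BA571 is rgb(155, 165, 113).
Per channel, c → c + 0.4(0 − c):
  R: 155 + 0.4×(0−155) = 155 − 62 = 93 → 93
  G: 165 − 66 = 99 → 99
  B: 113 − 45.2 = 67.8 → 68
rgb(93, 99, 68) = #5D6344.

#5D6344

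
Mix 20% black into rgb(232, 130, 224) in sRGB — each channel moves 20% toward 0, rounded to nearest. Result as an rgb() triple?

rgb(186, 104, 179)

Lerp each channel 20% toward 0:
  R: 232 − 46.4 = 185.6 → 186
  G: 130 − 26 = 104 → 104
  B: 224 + 0.2×(0−224) = 224 − 44.8 = 179.2 → 179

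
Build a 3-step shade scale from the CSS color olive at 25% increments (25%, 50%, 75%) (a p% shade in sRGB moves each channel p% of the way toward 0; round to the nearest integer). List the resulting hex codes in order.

CSS olive is rgb(128, 128, 0).
25%: (128 − 32 = 96→96, 128 − 32 = 96→96, 0→0) → #606000
50%: (128 − 64 = 64→64, 128 − 64 = 64→64, 0→0) → #404000
75%: (128 − 96 = 32→32, 128 − 96 = 32→32, 0→0) → #202000

#606000, #404000, #202000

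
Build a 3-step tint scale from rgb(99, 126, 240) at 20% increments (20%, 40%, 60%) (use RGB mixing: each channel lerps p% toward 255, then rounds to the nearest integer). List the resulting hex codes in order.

#8298f3, #a1b2f6, #c1cbf9

20%: (99 + 31.2 = 130.2→130, 126 + 25.8 = 151.8→152, 240 + 3 = 243→243) → #8298f3
40%: (99 + 62.4 = 161.4→161, 126 + 51.6 = 177.6→178, 240 + 6 = 246→246) → #a1b2f6
60%: (99 + 93.6 = 192.6→193, 126 + 77.4 = 203.4→203, 240 + 9 = 249→249) → #c1cbf9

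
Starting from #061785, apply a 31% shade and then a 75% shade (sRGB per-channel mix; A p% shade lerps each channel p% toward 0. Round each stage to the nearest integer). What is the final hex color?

#010417

#061785 is rgb(6, 23, 133).
A 31% shade moves each channel 31% toward 0:
  R: 6 + 0.31×(0−6) = 6 − 1.86 = 4.14 → 4
  G: 23 + 0.31×(0−23) = 23 − 7.13 = 15.87 → 16
  B: 133 + 0.31×(0−133) = 133 − 41.23 = 91.77 → 92
After the shade: rgb(4, 16, 92) = #04105C.
Per channel, c → c + 0.75(0 − c):
  R: 4 − 3 = 1 → 1
  G: 16 − 12 = 4 → 4
  B: 92 + 0.75×(0−92) = 92 − 69 = 23 → 23
rgb(1, 4, 23) = #010417.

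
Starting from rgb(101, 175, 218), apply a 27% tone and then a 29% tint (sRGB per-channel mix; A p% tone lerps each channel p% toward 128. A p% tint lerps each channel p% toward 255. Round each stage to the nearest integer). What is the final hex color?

#97bdd4

Per channel, c → c + 0.27(128 − c):
  R: 101 + 0.27×(128−101) = 101 + 7.29 = 108.29 → 108
  G: 175 + 0.27×(128−175) = 175 − 12.69 = 162.31 → 162
  B: 218 − 24.3 = 193.7 → 194
After the tone: rgb(108, 162, 194) = #6ca2c2.
Lerp each channel 29% toward 255:
  R: 108 + 42.63 = 150.63 → 151
  G: 162 + 26.97 = 188.97 → 189
  B: 194 + 0.29×(255−194) = 194 + 17.69 = 211.69 → 212
rgb(151, 189, 212) = #97bdd4.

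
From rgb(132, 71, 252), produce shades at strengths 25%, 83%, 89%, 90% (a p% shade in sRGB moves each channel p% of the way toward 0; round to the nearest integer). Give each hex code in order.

#6335bd, #160c2b, #0f081c, #0d0719

25%: (132 − 33 = 99→99, 71 − 17.75 = 53.25→53, 252 − 63 = 189→189) → #6335bd
83%: (132 − 109.56 = 22.44→22, 71 − 58.93 = 12.07→12, 252 − 209.16 = 42.84→43) → #160c2b
89%: (132 − 117.48 = 14.52→15, 71 − 63.19 = 7.81→8, 252 − 224.28 = 27.72→28) → #0f081c
90%: (132 − 118.8 = 13.2→13, 71 − 63.9 = 7.1→7, 252 − 226.8 = 25.2→25) → #0d0719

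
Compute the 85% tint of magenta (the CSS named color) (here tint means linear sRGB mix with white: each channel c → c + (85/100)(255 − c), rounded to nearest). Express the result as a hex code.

CSS magenta is rgb(255, 0, 255).
Per channel, c → c + 0.85(255 − c):
  R: 255 + 0.85×(255−255) = 255 + 0 = 255 → 255
  G: 0 + 216.75 = 216.75 → 217
  B: 255 + 0.85×(255−255) = 255 + 0 = 255 → 255
rgb(255, 217, 255) = #FFD9FF.

#FFD9FF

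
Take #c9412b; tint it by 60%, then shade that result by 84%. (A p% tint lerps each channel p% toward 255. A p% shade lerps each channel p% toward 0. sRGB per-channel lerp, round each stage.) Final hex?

#251d1b

#c9412b is rgb(201, 65, 43).
A 60% tint moves each channel 60% toward 255:
  R: 201 + 0.6×(255−201) = 201 + 32.4 = 233.4 → 233
  G: 65 + 0.6×(255−65) = 65 + 114 = 179 → 179
  B: 43 + 0.6×(255−43) = 43 + 127.2 = 170.2 → 170
After the tint: rgb(233, 179, 170) = #e9b3aa.
An 84% shade moves each channel 84% toward 0:
  R: 233 + 0.84×(0−233) = 233 − 195.72 = 37.28 → 37
  G: 179 + 0.84×(0−179) = 179 − 150.36 = 28.64 → 29
  B: 170 + 0.84×(0−170) = 170 − 142.8 = 27.2 → 27
rgb(37, 29, 27) = #251d1b.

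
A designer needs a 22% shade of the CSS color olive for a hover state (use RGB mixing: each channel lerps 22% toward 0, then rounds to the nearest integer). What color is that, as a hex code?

#646400

CSS olive is rgb(128, 128, 0).
A 22% shade moves each channel 22% toward 0:
  R: 128 + 0.22×(0−128) = 128 − 28.16 = 99.84 → 100
  G: 128 − 28.16 = 99.84 → 100
  B: 0 + 0 = 0 → 0
rgb(100, 100, 0) = #646400.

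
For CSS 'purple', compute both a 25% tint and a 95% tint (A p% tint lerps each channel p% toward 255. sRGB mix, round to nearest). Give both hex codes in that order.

CSS purple is rgb(128, 0, 128).
25% tint:
  R: 128 + 31.75 = 159.75 → 160
  G: 0 + 63.75 = 63.75 → 64
  B: 128 + 31.75 = 159.75 → 160
  → #A040A0
95% tint:
  R: 128 + 120.65 = 248.65 → 249
  G: 0 + 242.25 = 242.25 → 242
  B: 128 + 120.65 = 248.65 → 249
  → #F9F2F9

#A040A0, #F9F2F9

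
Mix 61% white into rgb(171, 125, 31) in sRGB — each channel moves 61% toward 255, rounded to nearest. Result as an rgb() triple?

rgb(222, 204, 168)

A 61% tint moves each channel 61% toward 255:
  R: 171 + 51.24 = 222.24 → 222
  G: 125 + 0.61×(255−125) = 125 + 79.3 = 204.3 → 204
  B: 31 + 0.61×(255−31) = 31 + 136.64 = 167.64 → 168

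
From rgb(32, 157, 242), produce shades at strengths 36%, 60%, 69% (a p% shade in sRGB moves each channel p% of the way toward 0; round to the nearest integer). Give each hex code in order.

36%: (32 − 11.52 = 20.48→20, 157 − 56.52 = 100.48→100, 242 − 87.12 = 154.88→155) → #14649B
60%: (32 − 19.2 = 12.8→13, 157 − 94.2 = 62.8→63, 242 − 145.2 = 96.8→97) → #0D3F61
69%: (32 − 22.08 = 9.92→10, 157 − 108.33 = 48.67→49, 242 − 166.98 = 75.02→75) → #0A314B

#14649B, #0D3F61, #0A314B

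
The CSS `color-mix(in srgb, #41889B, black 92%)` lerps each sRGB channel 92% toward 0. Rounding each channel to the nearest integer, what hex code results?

#41889B is rgb(65, 136, 155).
Per channel, c → c + 0.92(0 − c):
  R: 65 − 59.8 = 5.2 → 5
  G: 136 + 0.92×(0−136) = 136 − 125.12 = 10.88 → 11
  B: 155 + 0.92×(0−155) = 155 − 142.6 = 12.4 → 12
rgb(5, 11, 12) = #050B0C.

#050B0C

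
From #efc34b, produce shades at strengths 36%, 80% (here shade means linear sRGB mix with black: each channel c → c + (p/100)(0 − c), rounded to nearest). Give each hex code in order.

#efc34b is rgb(239, 195, 75).
36%: (239 − 86.04 = 152.96→153, 195 − 70.2 = 124.8→125, 75 − 27 = 48→48) → #997d30
80%: (239 − 191.2 = 47.8→48, 195 − 156 = 39→39, 75 − 60 = 15→15) → #30270f

#997d30, #30270f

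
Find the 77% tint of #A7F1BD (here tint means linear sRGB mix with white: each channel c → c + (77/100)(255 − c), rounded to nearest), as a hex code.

#A7F1BD is rgb(167, 241, 189).
A 77% tint moves each channel 77% toward 255:
  R: 167 + 67.76 = 234.76 → 235
  G: 241 + 0.77×(255−241) = 241 + 10.78 = 251.78 → 252
  B: 189 + 0.77×(255−189) = 189 + 50.82 = 239.82 → 240
rgb(235, 252, 240) = #EBFCF0.

#EBFCF0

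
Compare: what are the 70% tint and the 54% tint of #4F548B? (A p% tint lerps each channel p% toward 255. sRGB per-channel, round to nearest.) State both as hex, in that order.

#4F548B is rgb(79, 84, 139).
70% tint:
  R: 79 + 123.2 = 202.2 → 202
  G: 84 + 0.7×(255−84) = 84 + 119.7 = 203.7 → 204
  B: 139 + 81.2 = 220.2 → 220
  → #CACCDC
54% tint:
  R: 79 + 0.54×(255−79) = 79 + 95.04 = 174.04 → 174
  G: 84 + 0.54×(255−84) = 84 + 92.34 = 176.34 → 176
  B: 139 + 0.54×(255−139) = 139 + 62.64 = 201.64 → 202
  → #AEB0CA

#CACCDC, #AEB0CA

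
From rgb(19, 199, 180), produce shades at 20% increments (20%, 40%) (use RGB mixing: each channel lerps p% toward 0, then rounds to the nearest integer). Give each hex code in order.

20%: (19 − 3.8 = 15.2→15, 199 − 39.8 = 159.2→159, 180 − 36 = 144→144) → #0f9f90
40%: (19 − 7.6 = 11.4→11, 199 − 79.6 = 119.4→119, 180 − 72 = 108→108) → #0b776c

#0f9f90, #0b776c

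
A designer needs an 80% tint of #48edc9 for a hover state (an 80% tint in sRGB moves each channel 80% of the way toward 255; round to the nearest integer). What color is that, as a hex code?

#48edc9 is rgb(72, 237, 201).
An 80% tint moves each channel 80% toward 255:
  R: 72 + 146.4 = 218.4 → 218
  G: 237 + 0.8×(255−237) = 237 + 14.4 = 251.4 → 251
  B: 201 + 43.2 = 244.2 → 244
rgb(218, 251, 244) = #dafbf4.

#dafbf4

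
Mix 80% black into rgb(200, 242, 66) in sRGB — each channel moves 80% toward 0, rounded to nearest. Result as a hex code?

#28300d

Per channel, c → c + 0.8(0 − c):
  R: 200 − 160 = 40 → 40
  G: 242 − 193.6 = 48.4 → 48
  B: 66 + 0.8×(0−66) = 66 − 52.8 = 13.2 → 13
rgb(40, 48, 13) = #28300d.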